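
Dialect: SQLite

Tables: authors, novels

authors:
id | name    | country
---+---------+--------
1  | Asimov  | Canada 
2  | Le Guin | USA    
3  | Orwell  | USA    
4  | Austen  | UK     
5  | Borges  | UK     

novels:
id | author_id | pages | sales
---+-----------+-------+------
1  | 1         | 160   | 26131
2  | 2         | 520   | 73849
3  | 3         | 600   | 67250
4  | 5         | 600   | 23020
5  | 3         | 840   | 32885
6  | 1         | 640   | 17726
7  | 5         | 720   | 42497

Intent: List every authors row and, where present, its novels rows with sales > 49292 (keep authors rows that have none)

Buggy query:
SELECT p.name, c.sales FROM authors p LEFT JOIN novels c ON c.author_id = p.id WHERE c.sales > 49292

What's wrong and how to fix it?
Bug: Filtering c.sales in WHERE discards the NULL rows produced by LEFT JOIN, turning it into an inner join

Fix: Move the right-table condition into the ON clause so unmatched parents are kept

Corrected query:
SELECT p.name, c.sales FROM authors p LEFT JOIN novels c ON c.author_id = p.id AND c.sales > 49292

Result:
name    | sales
--------+------
Asimov  | NULL 
Le Guin | 73849
Orwell  | 67250
Austen  | NULL 
Borges  | NULL 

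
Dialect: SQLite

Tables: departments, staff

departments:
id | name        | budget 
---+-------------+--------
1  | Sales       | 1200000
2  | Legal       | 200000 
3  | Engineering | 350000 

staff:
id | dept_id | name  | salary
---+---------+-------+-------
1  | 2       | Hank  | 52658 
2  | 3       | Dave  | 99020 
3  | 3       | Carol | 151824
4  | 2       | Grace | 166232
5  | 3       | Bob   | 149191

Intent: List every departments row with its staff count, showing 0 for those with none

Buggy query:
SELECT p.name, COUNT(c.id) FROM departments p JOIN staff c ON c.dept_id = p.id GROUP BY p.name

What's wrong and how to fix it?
Bug: An inner join excludes parents with zero children

Fix: Switch to LEFT JOIN to retain unmatched parent rows

Corrected query:
SELECT p.name, COUNT(c.id) FROM departments p LEFT JOIN staff c ON c.dept_id = p.id GROUP BY p.name

Result:
name        | COUNT(c.id)
------------+------------
Engineering | 3          
Legal       | 2          
Sales       | 0          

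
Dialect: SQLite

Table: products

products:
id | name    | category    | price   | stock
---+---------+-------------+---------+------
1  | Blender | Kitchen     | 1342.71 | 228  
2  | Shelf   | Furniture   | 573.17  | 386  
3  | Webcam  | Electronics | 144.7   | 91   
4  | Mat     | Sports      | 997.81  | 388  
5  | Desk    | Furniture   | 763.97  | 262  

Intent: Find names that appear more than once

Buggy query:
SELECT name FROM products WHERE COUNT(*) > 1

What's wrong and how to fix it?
Bug: COUNT(*) is an aggregate and cannot be used in WHERE

Fix: Group first, then use HAVING for the count condition

Corrected query:
SELECT name FROM products GROUP BY name HAVING COUNT(*) > 1

Result:
(no rows)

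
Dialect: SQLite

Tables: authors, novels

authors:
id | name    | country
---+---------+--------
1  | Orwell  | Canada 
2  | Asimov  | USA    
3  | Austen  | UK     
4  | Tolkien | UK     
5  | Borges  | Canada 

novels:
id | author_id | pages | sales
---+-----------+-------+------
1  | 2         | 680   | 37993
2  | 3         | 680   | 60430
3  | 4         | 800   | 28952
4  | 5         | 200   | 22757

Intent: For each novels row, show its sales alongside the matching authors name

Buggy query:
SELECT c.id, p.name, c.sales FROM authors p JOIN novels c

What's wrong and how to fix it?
Bug: JOIN with no ON clause produces a cartesian product; every novels row pairs with every authors row

Fix: Add ON c.author_id = p.id to the JOIN

Corrected query:
SELECT c.id, p.name, c.sales FROM authors p JOIN novels c ON c.author_id = p.id

Result:
id | name    | sales
---+---------+------
1  | Asimov  | 37993
2  | Austen  | 60430
3  | Tolkien | 28952
4  | Borges  | 22757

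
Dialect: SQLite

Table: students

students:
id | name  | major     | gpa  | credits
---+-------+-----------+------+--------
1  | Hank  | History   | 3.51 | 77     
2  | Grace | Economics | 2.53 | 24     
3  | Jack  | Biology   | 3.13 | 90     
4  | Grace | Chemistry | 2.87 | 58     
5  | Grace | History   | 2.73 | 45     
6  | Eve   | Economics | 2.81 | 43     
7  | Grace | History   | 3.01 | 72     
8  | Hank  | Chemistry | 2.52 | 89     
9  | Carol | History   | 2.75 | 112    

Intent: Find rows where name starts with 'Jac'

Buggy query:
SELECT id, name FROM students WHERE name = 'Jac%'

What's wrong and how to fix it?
Bug: '=' compares the literal string including the % character; pattern matching needs LIKE

Fix: Replace '=' with LIKE so 'Jac%' is treated as a pattern

Corrected query:
SELECT id, name FROM students WHERE name LIKE 'Jac%'

Result:
id | name
---+-----
3  | Jack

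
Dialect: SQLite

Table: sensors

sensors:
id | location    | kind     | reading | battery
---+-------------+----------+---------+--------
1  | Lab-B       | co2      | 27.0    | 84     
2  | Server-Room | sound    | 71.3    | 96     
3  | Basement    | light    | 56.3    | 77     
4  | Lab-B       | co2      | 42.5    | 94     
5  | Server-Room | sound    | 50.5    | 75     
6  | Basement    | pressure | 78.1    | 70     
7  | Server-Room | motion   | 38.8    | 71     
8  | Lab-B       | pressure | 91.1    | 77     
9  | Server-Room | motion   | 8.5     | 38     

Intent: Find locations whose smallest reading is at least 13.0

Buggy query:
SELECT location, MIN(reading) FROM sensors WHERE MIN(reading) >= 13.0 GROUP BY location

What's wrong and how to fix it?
Bug: MIN() in WHERE is a misuse of aggregate

Fix: Replace WHERE with HAVING after the GROUP BY

Corrected query:
SELECT location, MIN(reading) FROM sensors GROUP BY location HAVING MIN(reading) >= 13.0

Result:
location | MIN(reading)
---------+-------------
Basement | 56.3        
Lab-B    | 27          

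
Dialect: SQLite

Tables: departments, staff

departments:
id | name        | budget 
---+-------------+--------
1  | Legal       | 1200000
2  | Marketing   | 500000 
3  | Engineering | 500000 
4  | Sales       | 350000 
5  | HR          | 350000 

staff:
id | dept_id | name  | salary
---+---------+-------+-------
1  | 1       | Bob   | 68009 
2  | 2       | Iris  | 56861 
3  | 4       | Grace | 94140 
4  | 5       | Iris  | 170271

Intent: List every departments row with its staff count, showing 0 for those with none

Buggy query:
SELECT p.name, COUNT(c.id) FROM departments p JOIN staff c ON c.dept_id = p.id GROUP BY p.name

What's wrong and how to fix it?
Bug: INNER JOIN drops departments rows that have no matching staff rows

Fix: Switch to LEFT JOIN to retain unmatched parent rows

Corrected query:
SELECT p.name, COUNT(c.id) FROM departments p LEFT JOIN staff c ON c.dept_id = p.id GROUP BY p.name

Result:
name        | COUNT(c.id)
------------+------------
Engineering | 0          
HR          | 1          
Legal       | 1          
Marketing   | 1          
Sales       | 1          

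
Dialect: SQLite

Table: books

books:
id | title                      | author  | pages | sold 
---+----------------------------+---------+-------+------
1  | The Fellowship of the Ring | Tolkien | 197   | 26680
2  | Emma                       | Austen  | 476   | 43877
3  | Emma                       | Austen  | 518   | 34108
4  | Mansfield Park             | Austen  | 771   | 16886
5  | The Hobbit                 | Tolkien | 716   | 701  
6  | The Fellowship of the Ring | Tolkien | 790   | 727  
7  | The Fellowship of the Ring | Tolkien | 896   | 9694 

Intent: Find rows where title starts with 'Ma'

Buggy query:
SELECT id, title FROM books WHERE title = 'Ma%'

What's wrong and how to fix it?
Bug: '=' compares the literal string including the % character; pattern matching needs LIKE

Fix: Replace '=' with LIKE so 'Ma%' is treated as a pattern

Corrected query:
SELECT id, title FROM books WHERE title LIKE 'Ma%'

Result:
id | title         
---+---------------
4  | Mansfield Park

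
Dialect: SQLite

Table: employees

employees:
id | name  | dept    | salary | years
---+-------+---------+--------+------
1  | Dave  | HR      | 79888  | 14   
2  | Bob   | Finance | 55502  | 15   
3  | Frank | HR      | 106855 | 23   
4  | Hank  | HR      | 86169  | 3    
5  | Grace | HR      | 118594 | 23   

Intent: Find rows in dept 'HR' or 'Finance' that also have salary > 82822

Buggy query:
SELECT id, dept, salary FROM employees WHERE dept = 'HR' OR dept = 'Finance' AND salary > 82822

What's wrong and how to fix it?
Bug: Without parentheses, AND is evaluated before OR, so the salary filter only applies to the 'Finance' branch

Fix: Group the OR with parentheses (or use IN), then AND the threshold

Corrected query:
SELECT id, dept, salary FROM employees WHERE (dept = 'HR' OR dept = 'Finance') AND salary > 82822

Result:
id | dept | salary
---+------+-------
3  | HR   | 106855
4  | HR   | 86169 
5  | HR   | 118594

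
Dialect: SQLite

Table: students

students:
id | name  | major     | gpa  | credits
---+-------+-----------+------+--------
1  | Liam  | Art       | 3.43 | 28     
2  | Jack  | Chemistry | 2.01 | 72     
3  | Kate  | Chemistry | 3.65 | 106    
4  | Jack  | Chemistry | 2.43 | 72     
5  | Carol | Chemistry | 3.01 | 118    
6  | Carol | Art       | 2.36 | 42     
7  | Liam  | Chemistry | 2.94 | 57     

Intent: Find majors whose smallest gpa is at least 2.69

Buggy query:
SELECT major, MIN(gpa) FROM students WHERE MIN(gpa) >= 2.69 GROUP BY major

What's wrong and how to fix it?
Bug: Aggregates like MIN are computed per group after WHERE runs

Fix: Use HAVING for the per-group MIN condition

Corrected query:
SELECT major, MIN(gpa) FROM students GROUP BY major HAVING MIN(gpa) >= 2.69

Result:
(no rows)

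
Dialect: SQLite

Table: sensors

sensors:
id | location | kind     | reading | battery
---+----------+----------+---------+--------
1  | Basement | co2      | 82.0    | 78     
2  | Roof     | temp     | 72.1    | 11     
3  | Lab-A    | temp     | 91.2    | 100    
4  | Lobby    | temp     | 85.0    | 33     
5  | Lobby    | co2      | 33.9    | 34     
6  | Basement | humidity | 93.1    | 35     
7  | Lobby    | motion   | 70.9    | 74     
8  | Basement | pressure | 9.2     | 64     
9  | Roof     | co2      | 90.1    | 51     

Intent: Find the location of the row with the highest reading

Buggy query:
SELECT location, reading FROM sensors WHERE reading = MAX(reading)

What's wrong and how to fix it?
Bug: WHERE is evaluated per row; an aggregate over the whole table isn't defined there

Fix: Use a subquery: WHERE reading = (SELECT MAX(reading) FROM sensors)

Corrected query:
SELECT location, reading FROM sensors WHERE reading = (SELECT MAX(reading) FROM sensors)

Result:
location | reading
---------+--------
Basement | 93.1   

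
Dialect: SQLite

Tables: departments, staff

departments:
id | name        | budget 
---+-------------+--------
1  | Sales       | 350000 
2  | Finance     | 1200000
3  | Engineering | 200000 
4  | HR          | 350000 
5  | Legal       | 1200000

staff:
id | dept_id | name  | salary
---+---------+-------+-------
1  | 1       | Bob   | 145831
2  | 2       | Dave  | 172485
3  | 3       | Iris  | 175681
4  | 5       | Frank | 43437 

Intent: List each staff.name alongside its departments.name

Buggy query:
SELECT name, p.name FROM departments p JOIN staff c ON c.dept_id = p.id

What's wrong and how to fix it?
Bug: 'name' exists in both joined tables, so the database can't tell which one is meant

Fix: Qualify the column with its table alias (c.name)

Corrected query:
SELECT c.name, p.name FROM departments p JOIN staff c ON c.dept_id = p.id

Result:
name  | name       
------+------------
Bob   | Sales      
Dave  | Finance    
Iris  | Engineering
Frank | Legal      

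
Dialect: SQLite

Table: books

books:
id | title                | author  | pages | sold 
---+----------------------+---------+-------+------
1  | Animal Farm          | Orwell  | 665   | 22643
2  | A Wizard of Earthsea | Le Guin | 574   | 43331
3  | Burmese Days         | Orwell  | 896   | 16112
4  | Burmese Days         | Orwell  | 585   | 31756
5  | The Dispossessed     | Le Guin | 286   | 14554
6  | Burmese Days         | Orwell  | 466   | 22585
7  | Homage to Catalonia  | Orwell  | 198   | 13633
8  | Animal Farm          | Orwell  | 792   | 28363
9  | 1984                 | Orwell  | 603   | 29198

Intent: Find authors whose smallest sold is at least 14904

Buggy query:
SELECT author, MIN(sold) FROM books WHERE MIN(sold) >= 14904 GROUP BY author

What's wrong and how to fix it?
Bug: Aggregates like MIN are computed per group after WHERE runs

Fix: Replace WHERE with HAVING after the GROUP BY

Corrected query:
SELECT author, MIN(sold) FROM books GROUP BY author HAVING MIN(sold) >= 14904

Result:
(no rows)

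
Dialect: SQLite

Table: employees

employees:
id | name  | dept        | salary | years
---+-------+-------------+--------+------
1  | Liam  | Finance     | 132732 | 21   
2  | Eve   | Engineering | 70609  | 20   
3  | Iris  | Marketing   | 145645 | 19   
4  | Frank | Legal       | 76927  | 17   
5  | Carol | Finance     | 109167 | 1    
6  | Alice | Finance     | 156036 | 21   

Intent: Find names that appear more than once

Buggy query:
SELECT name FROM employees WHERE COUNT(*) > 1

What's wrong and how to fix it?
Bug: WHERE can't reference COUNT(*); aggregates are computed after WHERE

Fix: GROUP BY name, then filter groups with HAVING COUNT(*) > 1

Corrected query:
SELECT name FROM employees GROUP BY name HAVING COUNT(*) > 1

Result:
(no rows)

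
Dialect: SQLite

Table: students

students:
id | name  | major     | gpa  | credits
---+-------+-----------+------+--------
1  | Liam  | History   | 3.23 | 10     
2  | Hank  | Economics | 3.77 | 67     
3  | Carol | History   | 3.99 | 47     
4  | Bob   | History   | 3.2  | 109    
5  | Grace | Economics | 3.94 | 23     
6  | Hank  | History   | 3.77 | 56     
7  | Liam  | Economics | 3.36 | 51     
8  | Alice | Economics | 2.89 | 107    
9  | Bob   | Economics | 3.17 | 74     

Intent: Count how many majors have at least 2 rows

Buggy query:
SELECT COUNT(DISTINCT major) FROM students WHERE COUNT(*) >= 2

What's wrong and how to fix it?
Bug: COUNT(*) cannot appear in WHERE; the per-group count doesn't exist yet

Fix: Use a subquery that GROUPs and filters with HAVING, then count its rows

Corrected query:
SELECT COUNT(*) FROM (SELECT major FROM students GROUP BY major HAVING COUNT(*) >= 2)

Result:
COUNT(*)
--------
2       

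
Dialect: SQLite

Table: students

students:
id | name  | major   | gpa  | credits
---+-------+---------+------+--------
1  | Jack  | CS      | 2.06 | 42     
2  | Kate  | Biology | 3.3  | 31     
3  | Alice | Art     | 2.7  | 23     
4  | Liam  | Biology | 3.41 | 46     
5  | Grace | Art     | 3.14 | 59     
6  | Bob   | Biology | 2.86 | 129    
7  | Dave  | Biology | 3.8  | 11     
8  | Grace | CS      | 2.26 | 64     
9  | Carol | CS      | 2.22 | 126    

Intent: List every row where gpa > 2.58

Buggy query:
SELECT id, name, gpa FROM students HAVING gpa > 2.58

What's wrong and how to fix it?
Bug: HAVING filters the output of aggregation, but this query has no GROUP BY and no aggregate functions, so SQLite rejects it (HAVING clause on a non-aggregate query); the condition here is per row

Fix: Replace HAVING with WHERE since the condition applies to individual rows

Corrected query:
SELECT id, name, gpa FROM students WHERE gpa > 2.58

Result:
id | name  | gpa 
---+-------+-----
2  | Kate  | 3.3 
3  | Alice | 2.7 
4  | Liam  | 3.41
5  | Grace | 3.14
6  | Bob   | 2.86
7  | Dave  | 3.8 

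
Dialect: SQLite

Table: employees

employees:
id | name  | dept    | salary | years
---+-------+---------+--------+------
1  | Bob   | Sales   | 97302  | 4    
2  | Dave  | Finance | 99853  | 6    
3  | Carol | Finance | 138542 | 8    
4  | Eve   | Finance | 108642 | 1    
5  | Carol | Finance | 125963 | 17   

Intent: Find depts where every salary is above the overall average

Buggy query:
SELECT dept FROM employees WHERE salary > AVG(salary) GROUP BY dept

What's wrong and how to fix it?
Bug: WHERE evaluates per row before aggregation, so AVG() is unavailable

Fix: Use a subquery for AVG and a HAVING MIN(...) filter so the condition holds for every row in the group

Corrected query:
SELECT dept FROM employees GROUP BY dept HAVING MIN(salary) > (SELECT AVG(salary) FROM employees)

Result:
(no rows)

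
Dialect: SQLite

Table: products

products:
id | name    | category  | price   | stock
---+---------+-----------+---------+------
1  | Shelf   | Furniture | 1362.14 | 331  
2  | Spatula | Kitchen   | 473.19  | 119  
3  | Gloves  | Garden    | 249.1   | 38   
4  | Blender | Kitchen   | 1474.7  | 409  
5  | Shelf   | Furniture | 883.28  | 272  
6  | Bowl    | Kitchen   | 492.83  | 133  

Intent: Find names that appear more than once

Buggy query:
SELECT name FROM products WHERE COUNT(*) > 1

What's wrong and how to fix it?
Bug: WHERE can't reference COUNT(*); aggregates are computed after WHERE

Fix: Group first, then use HAVING for the count condition

Corrected query:
SELECT name FROM products GROUP BY name HAVING COUNT(*) > 1

Result:
name 
-----
Shelf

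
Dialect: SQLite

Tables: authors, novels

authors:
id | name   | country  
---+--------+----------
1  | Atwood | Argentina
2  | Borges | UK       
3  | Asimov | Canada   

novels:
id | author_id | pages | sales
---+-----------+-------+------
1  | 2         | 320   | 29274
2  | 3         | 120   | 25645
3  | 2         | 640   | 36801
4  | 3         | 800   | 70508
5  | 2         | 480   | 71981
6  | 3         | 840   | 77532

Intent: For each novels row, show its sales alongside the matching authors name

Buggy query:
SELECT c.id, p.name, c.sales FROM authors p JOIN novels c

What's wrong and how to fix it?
Bug: Missing join condition: each novels row is matched to all authors rows instead of just its own

Fix: Add ON c.author_id = p.id to the JOIN

Corrected query:
SELECT c.id, p.name, c.sales FROM authors p JOIN novels c ON c.author_id = p.id

Result:
id | name   | sales
---+--------+------
1  | Borges | 29274
2  | Asimov | 25645
3  | Borges | 36801
4  | Asimov | 70508
5  | Borges | 71981
6  | Asimov | 77532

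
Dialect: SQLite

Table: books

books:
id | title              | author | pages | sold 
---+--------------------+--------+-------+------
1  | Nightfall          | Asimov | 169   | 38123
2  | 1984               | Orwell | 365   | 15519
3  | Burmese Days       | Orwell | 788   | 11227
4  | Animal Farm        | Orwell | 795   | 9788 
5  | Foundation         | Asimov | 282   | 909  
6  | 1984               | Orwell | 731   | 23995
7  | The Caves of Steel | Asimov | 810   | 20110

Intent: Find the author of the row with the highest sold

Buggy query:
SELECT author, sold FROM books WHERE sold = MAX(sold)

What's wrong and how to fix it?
Bug: MAX(sold) is an aggregate and cannot be used directly in WHERE

Fix: Wrap MAX in a scalar subquery so WHERE compares against a single value

Corrected query:
SELECT author, sold FROM books WHERE sold = (SELECT MAX(sold) FROM books)

Result:
author | sold 
-------+------
Asimov | 38123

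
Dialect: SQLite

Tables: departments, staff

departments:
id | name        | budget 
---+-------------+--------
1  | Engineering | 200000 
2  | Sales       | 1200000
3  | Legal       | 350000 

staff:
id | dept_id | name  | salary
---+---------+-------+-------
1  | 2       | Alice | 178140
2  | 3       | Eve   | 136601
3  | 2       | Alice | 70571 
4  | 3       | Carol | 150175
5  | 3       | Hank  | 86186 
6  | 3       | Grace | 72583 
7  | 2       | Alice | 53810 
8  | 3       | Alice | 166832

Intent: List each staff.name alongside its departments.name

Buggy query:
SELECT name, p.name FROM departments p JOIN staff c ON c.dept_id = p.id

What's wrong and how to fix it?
Bug: Both tables have a 'name' column; the unqualified reference is ambiguous

Fix: Qualify the column with its table alias (c.name)

Corrected query:
SELECT c.name, p.name FROM departments p JOIN staff c ON c.dept_id = p.id

Result:
name  | name 
------+------
Alice | Sales
Eve   | Legal
Alice | Sales
Carol | Legal
Hank  | Legal
Grace | Legal
Alice | Sales
Alice | Legal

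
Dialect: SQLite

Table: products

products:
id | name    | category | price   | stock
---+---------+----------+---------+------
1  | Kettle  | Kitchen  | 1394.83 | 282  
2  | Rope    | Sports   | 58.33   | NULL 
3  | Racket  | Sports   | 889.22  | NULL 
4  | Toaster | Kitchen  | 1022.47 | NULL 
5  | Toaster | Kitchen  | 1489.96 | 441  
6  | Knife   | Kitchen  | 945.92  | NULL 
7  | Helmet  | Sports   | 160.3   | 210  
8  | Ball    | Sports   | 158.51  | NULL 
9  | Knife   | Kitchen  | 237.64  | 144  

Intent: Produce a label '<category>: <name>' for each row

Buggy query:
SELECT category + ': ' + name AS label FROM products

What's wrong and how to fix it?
Bug: '+' is numeric addition; on text columns SQLite converts them to 0 instead of concatenating

Fix: Use the || operator for string concatenation

Corrected query:
SELECT category || ': ' || name AS label FROM products

Result:
label           
----------------
Kitchen: Kettle 
Sports: Rope    
Sports: Racket  
Kitchen: Toaster
Kitchen: Toaster
Kitchen: Knife  
Sports: Helmet  
Sports: Ball    
Kitchen: Knife  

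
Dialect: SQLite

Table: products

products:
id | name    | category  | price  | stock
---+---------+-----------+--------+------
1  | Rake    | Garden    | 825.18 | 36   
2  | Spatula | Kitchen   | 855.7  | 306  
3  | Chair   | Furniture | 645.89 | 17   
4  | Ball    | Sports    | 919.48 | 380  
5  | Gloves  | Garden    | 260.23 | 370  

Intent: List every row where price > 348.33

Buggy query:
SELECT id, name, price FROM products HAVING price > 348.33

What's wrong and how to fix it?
Bug: This is a non-aggregate query (no GROUP BY, no aggregates), so in SQLite the HAVING clause is invalid here; a row-level condition belongs in WHERE

Fix: Use WHERE for row-level filtering

Corrected query:
SELECT id, name, price FROM products WHERE price > 348.33

Result:
id | name    | price 
---+---------+-------
1  | Rake    | 825.18
2  | Spatula | 855.7 
3  | Chair   | 645.89
4  | Ball    | 919.48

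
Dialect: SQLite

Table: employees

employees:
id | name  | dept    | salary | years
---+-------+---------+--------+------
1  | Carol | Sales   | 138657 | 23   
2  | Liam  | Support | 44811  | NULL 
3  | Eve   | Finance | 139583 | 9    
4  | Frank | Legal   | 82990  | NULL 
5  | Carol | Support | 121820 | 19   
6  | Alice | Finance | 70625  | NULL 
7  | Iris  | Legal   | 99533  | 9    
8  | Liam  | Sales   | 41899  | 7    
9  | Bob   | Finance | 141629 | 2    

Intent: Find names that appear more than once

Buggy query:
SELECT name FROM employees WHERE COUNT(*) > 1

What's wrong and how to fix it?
Bug: COUNT(*) is an aggregate and cannot be used in WHERE

Fix: Group first, then use HAVING for the count condition

Corrected query:
SELECT name FROM employees GROUP BY name HAVING COUNT(*) > 1

Result:
name 
-----
Carol
Liam 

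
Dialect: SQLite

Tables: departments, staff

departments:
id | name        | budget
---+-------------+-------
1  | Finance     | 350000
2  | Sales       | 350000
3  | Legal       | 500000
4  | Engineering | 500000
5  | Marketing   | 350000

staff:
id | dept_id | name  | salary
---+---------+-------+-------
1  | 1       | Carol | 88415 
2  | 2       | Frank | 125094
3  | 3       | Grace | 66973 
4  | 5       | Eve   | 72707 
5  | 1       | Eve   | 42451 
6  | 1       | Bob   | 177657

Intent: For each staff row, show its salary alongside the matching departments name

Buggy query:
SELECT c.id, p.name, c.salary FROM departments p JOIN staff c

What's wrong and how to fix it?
Bug: Missing join condition: each staff row is matched to all departments rows instead of just its own

Fix: Add ON c.dept_id = p.id to the JOIN

Corrected query:
SELECT c.id, p.name, c.salary FROM departments p JOIN staff c ON c.dept_id = p.id

Result:
id | name      | salary
---+-----------+-------
1  | Finance   | 88415 
2  | Sales     | 125094
3  | Legal     | 66973 
4  | Marketing | 72707 
5  | Finance   | 42451 
6  | Finance   | 177657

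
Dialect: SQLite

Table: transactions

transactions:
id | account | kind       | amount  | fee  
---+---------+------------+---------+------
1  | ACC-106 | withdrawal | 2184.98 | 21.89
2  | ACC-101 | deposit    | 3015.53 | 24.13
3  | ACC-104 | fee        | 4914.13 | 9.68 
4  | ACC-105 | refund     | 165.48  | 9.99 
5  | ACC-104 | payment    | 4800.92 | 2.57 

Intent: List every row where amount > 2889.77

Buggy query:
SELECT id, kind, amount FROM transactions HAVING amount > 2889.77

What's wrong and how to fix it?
Bug: This is a non-aggregate query (no GROUP BY, no aggregates), so in SQLite the HAVING clause is invalid here; a row-level condition belongs in WHERE

Fix: Use WHERE for row-level filtering

Corrected query:
SELECT id, kind, amount FROM transactions WHERE amount > 2889.77

Result:
id | kind    | amount 
---+---------+--------
2  | deposit | 3015.53
3  | fee     | 4914.13
5  | payment | 4800.92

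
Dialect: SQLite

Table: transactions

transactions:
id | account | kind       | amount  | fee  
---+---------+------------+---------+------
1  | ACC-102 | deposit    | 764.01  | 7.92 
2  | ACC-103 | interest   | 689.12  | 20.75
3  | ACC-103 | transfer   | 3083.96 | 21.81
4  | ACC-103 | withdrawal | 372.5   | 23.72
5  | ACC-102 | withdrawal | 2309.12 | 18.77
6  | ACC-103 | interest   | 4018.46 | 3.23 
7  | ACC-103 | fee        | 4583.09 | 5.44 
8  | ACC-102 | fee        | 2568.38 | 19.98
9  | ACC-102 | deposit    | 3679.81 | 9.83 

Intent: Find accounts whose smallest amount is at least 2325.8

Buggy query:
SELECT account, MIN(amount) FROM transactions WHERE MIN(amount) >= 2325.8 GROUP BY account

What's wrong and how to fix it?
Bug: Aggregates like MIN are computed per group after WHERE runs

Fix: Replace WHERE with HAVING after the GROUP BY

Corrected query:
SELECT account, MIN(amount) FROM transactions GROUP BY account HAVING MIN(amount) >= 2325.8

Result:
(no rows)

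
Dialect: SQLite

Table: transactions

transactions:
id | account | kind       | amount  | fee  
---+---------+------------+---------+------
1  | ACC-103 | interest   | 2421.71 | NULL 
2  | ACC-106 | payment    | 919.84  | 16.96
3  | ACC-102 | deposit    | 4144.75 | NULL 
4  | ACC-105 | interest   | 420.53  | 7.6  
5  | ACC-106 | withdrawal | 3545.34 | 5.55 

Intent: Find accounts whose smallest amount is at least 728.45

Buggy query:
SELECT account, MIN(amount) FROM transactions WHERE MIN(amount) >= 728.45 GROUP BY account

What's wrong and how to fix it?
Bug: Aggregates like MIN are computed per group after WHERE runs

Fix: Replace WHERE with HAVING after the GROUP BY

Corrected query:
SELECT account, MIN(amount) FROM transactions GROUP BY account HAVING MIN(amount) >= 728.45

Result:
account | MIN(amount)
--------+------------
ACC-102 | 4144.75    
ACC-103 | 2421.71    
ACC-106 | 919.84     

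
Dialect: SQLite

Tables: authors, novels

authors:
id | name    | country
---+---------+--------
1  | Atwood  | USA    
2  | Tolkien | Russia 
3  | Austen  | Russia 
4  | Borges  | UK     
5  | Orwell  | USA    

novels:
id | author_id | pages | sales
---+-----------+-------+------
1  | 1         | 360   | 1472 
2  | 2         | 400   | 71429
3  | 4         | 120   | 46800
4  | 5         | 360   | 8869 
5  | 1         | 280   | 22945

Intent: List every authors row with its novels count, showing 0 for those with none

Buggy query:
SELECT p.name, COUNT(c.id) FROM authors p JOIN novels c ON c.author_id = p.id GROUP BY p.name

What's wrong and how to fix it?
Bug: INNER JOIN drops authors rows that have no matching novels rows

Fix: Switch to LEFT JOIN to retain unmatched parent rows

Corrected query:
SELECT p.name, COUNT(c.id) FROM authors p LEFT JOIN novels c ON c.author_id = p.id GROUP BY p.name

Result:
name    | COUNT(c.id)
--------+------------
Atwood  | 2          
Austen  | 0          
Borges  | 1          
Orwell  | 1          
Tolkien | 1          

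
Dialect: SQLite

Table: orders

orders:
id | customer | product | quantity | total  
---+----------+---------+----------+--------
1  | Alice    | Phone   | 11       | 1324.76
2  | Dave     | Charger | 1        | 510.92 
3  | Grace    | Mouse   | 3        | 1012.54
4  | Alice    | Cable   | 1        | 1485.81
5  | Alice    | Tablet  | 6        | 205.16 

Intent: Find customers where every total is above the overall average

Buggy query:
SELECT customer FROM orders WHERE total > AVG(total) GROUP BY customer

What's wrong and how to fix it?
Bug: AVG() is an aggregate; it can't sit directly in WHERE

Fix: Use a subquery for AVG and a HAVING MIN(...) filter so the condition holds for every row in the group

Corrected query:
SELECT customer FROM orders GROUP BY customer HAVING MIN(total) > (SELECT AVG(total) FROM orders)

Result:
customer
--------
Grace   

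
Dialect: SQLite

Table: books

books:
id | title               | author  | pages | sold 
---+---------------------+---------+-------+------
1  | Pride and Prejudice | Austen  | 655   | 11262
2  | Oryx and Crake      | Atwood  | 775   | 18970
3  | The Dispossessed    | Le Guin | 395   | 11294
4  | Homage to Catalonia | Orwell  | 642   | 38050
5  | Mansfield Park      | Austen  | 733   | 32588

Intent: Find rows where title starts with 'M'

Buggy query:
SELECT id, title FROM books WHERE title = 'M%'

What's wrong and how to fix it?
Bug: Wildcards only work with LIKE; '=' treats '%' as a literal character

Fix: Replace '=' with LIKE so 'M%' is treated as a pattern

Corrected query:
SELECT id, title FROM books WHERE title LIKE 'M%'

Result:
id | title         
---+---------------
5  | Mansfield Park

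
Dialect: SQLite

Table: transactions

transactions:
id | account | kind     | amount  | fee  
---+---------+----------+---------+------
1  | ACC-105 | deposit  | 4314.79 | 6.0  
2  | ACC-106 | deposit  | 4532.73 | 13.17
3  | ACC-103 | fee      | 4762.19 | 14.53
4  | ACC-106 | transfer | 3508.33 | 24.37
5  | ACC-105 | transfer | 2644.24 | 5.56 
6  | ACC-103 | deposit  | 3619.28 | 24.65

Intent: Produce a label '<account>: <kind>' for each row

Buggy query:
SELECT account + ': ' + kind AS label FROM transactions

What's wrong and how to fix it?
Bug: SQLite uses || for string concatenation; + coerces text to numbers (yielding 0)

Fix: Replace + with || to concatenate text

Corrected query:
SELECT account || ': ' || kind AS label FROM transactions

Result:
label            
-----------------
ACC-105: deposit 
ACC-106: deposit 
ACC-103: fee     
ACC-106: transfer
ACC-105: transfer
ACC-103: deposit 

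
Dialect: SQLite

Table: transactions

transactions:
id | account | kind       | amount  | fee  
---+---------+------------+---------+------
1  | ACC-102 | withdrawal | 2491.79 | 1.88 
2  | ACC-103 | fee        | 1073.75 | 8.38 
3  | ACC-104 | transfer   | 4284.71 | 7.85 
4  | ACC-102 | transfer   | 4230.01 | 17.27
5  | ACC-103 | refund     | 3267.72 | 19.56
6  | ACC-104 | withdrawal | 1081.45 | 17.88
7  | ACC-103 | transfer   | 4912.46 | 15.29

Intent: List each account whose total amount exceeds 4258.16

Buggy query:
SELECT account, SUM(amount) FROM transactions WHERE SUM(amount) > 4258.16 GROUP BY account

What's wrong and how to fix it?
Bug: SUM(amount) is an aggregate, but WHERE filters rows before aggregation

Fix: Move the aggregate condition to a HAVING clause

Corrected query:
SELECT account, SUM(amount) FROM transactions GROUP BY account HAVING SUM(amount) > 4258.16

Result:
account | SUM(amount)
--------+------------
ACC-102 | 6721.8     
ACC-103 | 9253.93    
ACC-104 | 5366.16    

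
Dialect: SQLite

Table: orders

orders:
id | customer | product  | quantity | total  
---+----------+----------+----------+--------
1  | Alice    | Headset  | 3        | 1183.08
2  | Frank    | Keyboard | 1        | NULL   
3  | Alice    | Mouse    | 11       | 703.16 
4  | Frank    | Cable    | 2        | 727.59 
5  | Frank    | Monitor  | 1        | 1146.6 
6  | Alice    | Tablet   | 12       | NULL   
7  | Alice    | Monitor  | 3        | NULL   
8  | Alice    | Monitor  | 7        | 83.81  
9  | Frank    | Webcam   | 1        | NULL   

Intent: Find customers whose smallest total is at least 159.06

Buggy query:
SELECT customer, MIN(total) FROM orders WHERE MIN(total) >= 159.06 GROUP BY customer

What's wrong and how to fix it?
Bug: MIN() in WHERE is a misuse of aggregate

Fix: Replace WHERE with HAVING after the GROUP BY

Corrected query:
SELECT customer, MIN(total) FROM orders GROUP BY customer HAVING MIN(total) >= 159.06

Result:
customer | MIN(total)
---------+-----------
Frank    | 727.59    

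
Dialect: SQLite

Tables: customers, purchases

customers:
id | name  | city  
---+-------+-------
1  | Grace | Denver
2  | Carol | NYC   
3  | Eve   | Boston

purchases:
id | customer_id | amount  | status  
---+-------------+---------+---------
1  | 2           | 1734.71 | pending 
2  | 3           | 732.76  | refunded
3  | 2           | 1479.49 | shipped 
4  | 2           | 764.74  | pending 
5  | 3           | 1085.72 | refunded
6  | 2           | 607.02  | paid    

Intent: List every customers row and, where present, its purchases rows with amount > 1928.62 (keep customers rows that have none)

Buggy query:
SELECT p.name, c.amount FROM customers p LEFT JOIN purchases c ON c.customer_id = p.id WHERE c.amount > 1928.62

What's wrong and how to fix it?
Bug: A WHERE condition on the right-hand table after LEFT JOIN drops unmatched parents

Fix: Move the right-table condition into the ON clause so unmatched parents are kept

Corrected query:
SELECT p.name, c.amount FROM customers p LEFT JOIN purchases c ON c.customer_id = p.id AND c.amount > 1928.62

Result:
name  | amount
------+-------
Grace | NULL  
Carol | NULL  
Eve   | NULL  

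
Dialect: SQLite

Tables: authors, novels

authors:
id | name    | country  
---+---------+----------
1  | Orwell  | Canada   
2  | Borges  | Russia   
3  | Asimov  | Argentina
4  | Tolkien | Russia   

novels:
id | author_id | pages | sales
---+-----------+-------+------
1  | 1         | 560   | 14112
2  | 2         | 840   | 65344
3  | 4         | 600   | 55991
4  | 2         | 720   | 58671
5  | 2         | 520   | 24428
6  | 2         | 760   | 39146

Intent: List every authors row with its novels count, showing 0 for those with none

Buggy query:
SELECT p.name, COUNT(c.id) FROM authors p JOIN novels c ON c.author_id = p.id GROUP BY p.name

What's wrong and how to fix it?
Bug: An inner join excludes parents with zero children

Fix: Switch to LEFT JOIN to retain unmatched parent rows

Corrected query:
SELECT p.name, COUNT(c.id) FROM authors p LEFT JOIN novels c ON c.author_id = p.id GROUP BY p.name

Result:
name    | COUNT(c.id)
--------+------------
Asimov  | 0          
Borges  | 4          
Orwell  | 1          
Tolkien | 1          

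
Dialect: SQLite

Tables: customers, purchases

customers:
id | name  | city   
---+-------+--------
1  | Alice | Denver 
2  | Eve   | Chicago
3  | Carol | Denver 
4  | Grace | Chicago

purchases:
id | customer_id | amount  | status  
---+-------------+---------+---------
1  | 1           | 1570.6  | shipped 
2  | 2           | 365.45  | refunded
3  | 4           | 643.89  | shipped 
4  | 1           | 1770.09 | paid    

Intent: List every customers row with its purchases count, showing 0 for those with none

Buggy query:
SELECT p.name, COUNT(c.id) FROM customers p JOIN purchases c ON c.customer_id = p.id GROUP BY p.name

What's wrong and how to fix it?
Bug: An inner join excludes parents with zero children

Fix: Switch to LEFT JOIN to retain unmatched parent rows

Corrected query:
SELECT p.name, COUNT(c.id) FROM customers p LEFT JOIN purchases c ON c.customer_id = p.id GROUP BY p.name

Result:
name  | COUNT(c.id)
------+------------
Alice | 2          
Carol | 0          
Eve   | 1          
Grace | 1          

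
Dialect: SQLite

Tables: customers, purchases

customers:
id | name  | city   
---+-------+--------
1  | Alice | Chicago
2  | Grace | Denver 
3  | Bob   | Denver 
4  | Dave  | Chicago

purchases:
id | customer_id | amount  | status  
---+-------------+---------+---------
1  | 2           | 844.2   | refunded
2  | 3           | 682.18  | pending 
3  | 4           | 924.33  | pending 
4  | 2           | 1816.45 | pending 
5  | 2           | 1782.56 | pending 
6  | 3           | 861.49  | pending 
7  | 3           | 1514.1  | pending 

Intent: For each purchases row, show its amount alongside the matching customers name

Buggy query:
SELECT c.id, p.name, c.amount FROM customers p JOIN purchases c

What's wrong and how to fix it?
Bug: JOIN with no ON clause produces a cartesian product; every purchases row pairs with every customers row

Fix: Add ON c.customer_id = p.id to the JOIN

Corrected query:
SELECT c.id, p.name, c.amount FROM customers p JOIN purchases c ON c.customer_id = p.id

Result:
id | name  | amount 
---+-------+--------
1  | Grace | 844.2  
2  | Bob   | 682.18 
3  | Dave  | 924.33 
4  | Grace | 1816.45
5  | Grace | 1782.56
6  | Bob   | 861.49 
7  | Bob   | 1514.1 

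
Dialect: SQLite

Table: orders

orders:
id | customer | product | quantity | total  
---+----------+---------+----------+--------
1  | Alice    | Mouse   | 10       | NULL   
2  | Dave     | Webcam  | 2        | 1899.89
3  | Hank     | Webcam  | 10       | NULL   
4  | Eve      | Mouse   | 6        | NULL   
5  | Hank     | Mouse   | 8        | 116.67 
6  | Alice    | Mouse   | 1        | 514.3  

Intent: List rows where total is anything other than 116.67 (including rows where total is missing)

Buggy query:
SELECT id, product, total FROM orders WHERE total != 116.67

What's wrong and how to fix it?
Bug: 'total != 116.67' is unknown when total is NULL, so NULL rows are silently excluded

Fix: Handle NULL separately with IS NULL alongside the inequality

Corrected query:
SELECT id, product, total FROM orders WHERE total != 116.67 OR total IS NULL

Result:
id | product | total  
---+---------+--------
1  | Mouse   | NULL   
2  | Webcam  | 1899.89
3  | Webcam  | NULL   
4  | Mouse   | NULL   
6  | Mouse   | 514.3  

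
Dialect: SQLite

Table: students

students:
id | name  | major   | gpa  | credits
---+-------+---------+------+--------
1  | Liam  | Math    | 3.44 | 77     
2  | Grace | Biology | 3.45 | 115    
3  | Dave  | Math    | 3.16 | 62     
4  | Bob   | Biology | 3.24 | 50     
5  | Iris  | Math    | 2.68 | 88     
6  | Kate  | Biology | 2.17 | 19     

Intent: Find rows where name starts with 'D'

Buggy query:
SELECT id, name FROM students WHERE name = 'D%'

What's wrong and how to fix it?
Bug: '=' compares the literal string including the % character; pattern matching needs LIKE

Fix: Use LIKE for wildcard pattern matching

Corrected query:
SELECT id, name FROM students WHERE name LIKE 'D%'

Result:
id | name
---+-----
3  | Dave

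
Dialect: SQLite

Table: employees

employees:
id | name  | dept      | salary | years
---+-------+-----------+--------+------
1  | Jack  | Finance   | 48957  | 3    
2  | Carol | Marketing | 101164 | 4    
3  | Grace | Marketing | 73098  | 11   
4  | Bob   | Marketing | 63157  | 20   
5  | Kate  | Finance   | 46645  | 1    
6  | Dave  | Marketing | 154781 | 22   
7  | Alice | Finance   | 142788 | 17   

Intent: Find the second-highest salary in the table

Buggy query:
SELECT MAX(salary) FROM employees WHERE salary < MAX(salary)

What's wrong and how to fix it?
Bug: MAX(salary) on the right of the comparison is an aggregate-in-WHERE error

Fix: Put the inner MAX in a scalar subquery

Corrected query:
SELECT MAX(salary) FROM employees WHERE salary < (SELECT MAX(salary) FROM employees)

Result:
MAX(salary)
-----------
142788     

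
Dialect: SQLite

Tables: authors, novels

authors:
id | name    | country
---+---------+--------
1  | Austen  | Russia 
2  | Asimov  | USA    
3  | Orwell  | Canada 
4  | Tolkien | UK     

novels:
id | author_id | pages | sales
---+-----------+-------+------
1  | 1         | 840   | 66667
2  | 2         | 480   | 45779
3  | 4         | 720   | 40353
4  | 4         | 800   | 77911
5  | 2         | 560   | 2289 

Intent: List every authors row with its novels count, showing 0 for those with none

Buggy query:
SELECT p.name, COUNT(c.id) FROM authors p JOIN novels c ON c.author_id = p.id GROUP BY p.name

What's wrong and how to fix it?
Bug: INNER JOIN drops authors rows that have no matching novels rows

Fix: Switch to LEFT JOIN to retain unmatched parent rows

Corrected query:
SELECT p.name, COUNT(c.id) FROM authors p LEFT JOIN novels c ON c.author_id = p.id GROUP BY p.name

Result:
name    | COUNT(c.id)
--------+------------
Asimov  | 2          
Austen  | 1          
Orwell  | 0          
Tolkien | 2          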